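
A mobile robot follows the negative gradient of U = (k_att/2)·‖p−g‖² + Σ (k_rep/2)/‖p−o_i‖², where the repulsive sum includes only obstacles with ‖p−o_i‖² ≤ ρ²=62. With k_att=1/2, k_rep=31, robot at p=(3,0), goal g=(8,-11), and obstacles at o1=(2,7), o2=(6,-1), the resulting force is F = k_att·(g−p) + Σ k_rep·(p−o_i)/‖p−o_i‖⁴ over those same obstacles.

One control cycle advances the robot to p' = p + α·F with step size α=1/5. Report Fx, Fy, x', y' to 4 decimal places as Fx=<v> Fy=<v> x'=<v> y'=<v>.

F_att = 1/2·(g−p) = 1/2·(5,-11) = (2.5000,-5.5000)
o1: d²=50 ≤ ρ²=62; F_rep = 31·(1,-7)/50² = (0.0124,-0.0868)
o2: d²=10 ≤ ρ²=62; F_rep = 31·(-3,1)/10² = (-0.9300,0.3100)
F = F_att + ΣF_rep = (1.5824,-5.2768)
p' = p + 1/5·F = (3.3165,-1.0554)

Fx=1.5824 Fy=-5.2768 x'=3.3165 y'=-1.0554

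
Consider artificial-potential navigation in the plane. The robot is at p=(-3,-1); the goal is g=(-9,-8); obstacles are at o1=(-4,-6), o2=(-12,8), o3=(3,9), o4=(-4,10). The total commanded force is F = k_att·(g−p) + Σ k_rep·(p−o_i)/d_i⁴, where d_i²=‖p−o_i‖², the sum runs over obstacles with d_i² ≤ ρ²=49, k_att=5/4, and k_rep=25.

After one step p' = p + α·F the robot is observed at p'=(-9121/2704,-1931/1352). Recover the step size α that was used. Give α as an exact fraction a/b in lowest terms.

α = 1/20

F_att = 5/4·(g−p) = 5/4·(-6,-7) = (-7.5000,-8.7500)
o1: d²=26 ≤ ρ²=49; F_rep = 25·(1,5)/26² = (0.0370,0.1849)
o2: d²=162 > ρ²=49 → inactive
o3: d²=136 > ρ²=49 → inactive
o4: d²=122 > ρ²=49 → inactive
F = F_att + ΣF_rep = (-7.4630,-8.5651)
Δp = p'−p = (-0.3732,-0.4283); α = Δx/Fx = (-1009/2704) / (-5045/676) = 1/20
check: Δy/Fy = (-579/1352) / (-2895/338) = 1/20 ✓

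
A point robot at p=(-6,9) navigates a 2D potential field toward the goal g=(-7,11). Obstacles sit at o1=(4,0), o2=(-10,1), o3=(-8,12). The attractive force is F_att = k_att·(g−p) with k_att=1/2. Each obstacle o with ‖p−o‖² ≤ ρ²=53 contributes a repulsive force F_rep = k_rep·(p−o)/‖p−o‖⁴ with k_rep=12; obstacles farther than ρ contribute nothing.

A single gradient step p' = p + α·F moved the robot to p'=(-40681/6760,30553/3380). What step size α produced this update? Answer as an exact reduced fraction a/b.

F_att = 1/2·(g−p) = 1/2·(-1,2) = (-0.5000,1.0000)
o1: d²=181 > ρ²=53 → inactive
o2: d²=80 > ρ²=53 → inactive
o3: d²=13 ≤ ρ²=53; F_rep = 12·(2,-3)/13² = (0.1420,-0.2130)
F = F_att + ΣF_rep = (-0.3580,0.7870)
Δp = p'−p = (-0.0179,0.0393); α = Δx/Fx = (-121/6760) / (-121/338) = 1/20
check: Δy/Fy = (133/3380) / (133/169) = 1/20 ✓

α = 1/20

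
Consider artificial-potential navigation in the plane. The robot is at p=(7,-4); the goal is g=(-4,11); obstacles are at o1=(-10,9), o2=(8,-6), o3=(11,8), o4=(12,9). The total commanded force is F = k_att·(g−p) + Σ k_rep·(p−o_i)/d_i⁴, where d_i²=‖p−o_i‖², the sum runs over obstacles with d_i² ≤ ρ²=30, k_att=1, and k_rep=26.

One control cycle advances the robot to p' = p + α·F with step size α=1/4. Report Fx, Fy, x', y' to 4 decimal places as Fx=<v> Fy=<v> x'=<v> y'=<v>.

Fx=-12.0400 Fy=17.0800 x'=3.9900 y'=0.2700

F_att = 1·(g−p) = 1·(-11,15) = (-11.0000,15.0000)
o1: d²=458 > ρ²=30 → inactive
o2: d²=5 ≤ ρ²=30; F_rep = 26·(-1,2)/5² = (-1.0400,2.0800)
o3: d²=160 > ρ²=30 → inactive
o4: d²=194 > ρ²=30 → inactive
F = F_att + ΣF_rep = (-12.0400,17.0800)
p' = p + 1/4·F = (3.9900,0.2700)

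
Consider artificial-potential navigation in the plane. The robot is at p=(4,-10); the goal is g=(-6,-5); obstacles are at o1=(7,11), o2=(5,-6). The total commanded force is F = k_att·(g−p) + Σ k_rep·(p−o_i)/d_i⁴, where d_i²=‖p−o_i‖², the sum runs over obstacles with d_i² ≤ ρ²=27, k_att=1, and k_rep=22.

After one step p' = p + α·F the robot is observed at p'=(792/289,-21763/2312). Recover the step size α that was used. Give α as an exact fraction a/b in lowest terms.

F_att = 1·(g−p) = 1·(-10,5) = (-10.0000,5.0000)
o1: d²=450 > ρ²=27 → inactive
o2: d²=17 ≤ ρ²=27; F_rep = 22·(-1,-4)/17² = (-0.0761,-0.3045)
F = F_att + ΣF_rep = (-10.0761,4.6955)
Δp = p'−p = (-1.2595,0.5869); α = Δx/Fx = (-364/289) / (-2912/289) = 1/8
check: Δy/Fy = (1357/2312) / (1357/289) = 1/8 ✓

α = 1/8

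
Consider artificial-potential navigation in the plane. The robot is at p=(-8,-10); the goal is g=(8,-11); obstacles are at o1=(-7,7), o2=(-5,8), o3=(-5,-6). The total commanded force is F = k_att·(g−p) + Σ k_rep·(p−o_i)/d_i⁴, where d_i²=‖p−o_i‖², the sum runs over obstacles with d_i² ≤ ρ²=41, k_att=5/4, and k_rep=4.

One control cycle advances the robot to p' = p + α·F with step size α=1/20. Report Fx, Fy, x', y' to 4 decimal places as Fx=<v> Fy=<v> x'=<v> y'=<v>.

Fx=19.9808 Fy=-1.2756 x'=-7.0010 y'=-10.0638

F_att = 5/4·(g−p) = 5/4·(16,-1) = (20.0000,-1.2500)
o1: d²=290 > ρ²=41 → inactive
o2: d²=333 > ρ²=41 → inactive
o3: d²=25 ≤ ρ²=41; F_rep = 4·(-3,-4)/25² = (-0.0192,-0.0256)
F = F_att + ΣF_rep = (19.9808,-1.2756)
p' = p + 1/20·F = (-7.0010,-10.0638)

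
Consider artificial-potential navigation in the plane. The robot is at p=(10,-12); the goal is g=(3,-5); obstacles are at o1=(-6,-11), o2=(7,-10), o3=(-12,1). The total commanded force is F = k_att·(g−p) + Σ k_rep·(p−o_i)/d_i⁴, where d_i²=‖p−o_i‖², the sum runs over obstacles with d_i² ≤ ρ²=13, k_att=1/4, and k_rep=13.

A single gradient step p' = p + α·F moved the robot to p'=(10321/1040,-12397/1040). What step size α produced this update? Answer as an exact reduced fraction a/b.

α = 1/20

F_att = 1/4·(g−p) = 1/4·(-7,7) = (-1.7500,1.7500)
o1: d²=257 > ρ²=13 → inactive
o2: d²=13 ≤ ρ²=13; F_rep = 13·(3,-2)/13² = (0.2308,-0.1538)
o3: d²=653 > ρ²=13 → inactive
F = F_att + ΣF_rep = (-1.5192,1.5962)
Δp = p'−p = (-0.0760,0.0798); α = Δx/Fx = (-79/1040) / (-79/52) = 1/20
check: Δy/Fy = (83/1040) / (83/52) = 1/20 ✓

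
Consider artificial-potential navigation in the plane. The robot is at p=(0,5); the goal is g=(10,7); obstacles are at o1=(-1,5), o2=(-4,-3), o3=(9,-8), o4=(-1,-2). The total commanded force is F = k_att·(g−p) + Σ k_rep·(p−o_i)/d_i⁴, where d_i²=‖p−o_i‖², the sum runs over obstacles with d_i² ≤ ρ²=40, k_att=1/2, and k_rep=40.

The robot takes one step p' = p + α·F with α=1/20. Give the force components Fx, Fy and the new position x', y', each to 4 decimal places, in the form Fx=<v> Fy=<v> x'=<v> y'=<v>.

Fx=45.0000 Fy=1.0000 x'=2.2500 y'=5.0500

F_att = 1/2·(g−p) = 1/2·(10,2) = (5.0000,1.0000)
o1: d²=1 ≤ ρ²=40; F_rep = 40·(1,0)/1² = (40.0000,0.0000)
o2: d²=80 > ρ²=40 → inactive
o3: d²=250 > ρ²=40 → inactive
o4: d²=50 > ρ²=40 → inactive
F = F_att + ΣF_rep = (45.0000,1.0000)
p' = p + 1/20·F = (2.2500,5.0500)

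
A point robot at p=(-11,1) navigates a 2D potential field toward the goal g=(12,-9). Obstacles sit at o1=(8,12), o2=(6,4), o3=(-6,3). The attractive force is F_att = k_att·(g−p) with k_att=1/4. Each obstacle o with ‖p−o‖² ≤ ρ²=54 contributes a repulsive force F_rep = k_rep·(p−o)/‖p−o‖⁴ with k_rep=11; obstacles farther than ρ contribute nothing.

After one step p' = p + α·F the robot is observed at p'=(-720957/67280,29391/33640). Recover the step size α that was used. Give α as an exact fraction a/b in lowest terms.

α = 1/20

F_att = 1/4·(g−p) = 1/4·(23,-10) = (5.7500,-2.5000)
o1: d²=482 > ρ²=54 → inactive
o2: d²=298 > ρ²=54 → inactive
o3: d²=29 ≤ ρ²=54; F_rep = 11·(-5,-2)/29² = (-0.0654,-0.0262)
F = F_att + ΣF_rep = (5.6846,-2.5262)
Δp = p'−p = (0.2842,-0.1263); α = Δx/Fx = (19123/67280) / (19123/3364) = 1/20
check: Δy/Fy = (-4249/33640) / (-4249/1682) = 1/20 ✓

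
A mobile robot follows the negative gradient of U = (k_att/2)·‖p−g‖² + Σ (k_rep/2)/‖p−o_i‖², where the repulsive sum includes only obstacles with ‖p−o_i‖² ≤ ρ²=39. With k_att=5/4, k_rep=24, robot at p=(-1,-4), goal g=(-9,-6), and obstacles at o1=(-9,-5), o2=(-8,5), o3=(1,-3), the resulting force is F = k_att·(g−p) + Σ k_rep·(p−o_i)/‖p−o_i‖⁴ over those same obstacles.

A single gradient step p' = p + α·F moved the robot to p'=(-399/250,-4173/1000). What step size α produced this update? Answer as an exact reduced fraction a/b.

α = 1/20

F_att = 5/4·(g−p) = 5/4·(-8,-2) = (-10.0000,-2.5000)
o1: d²=65 > ρ²=39 → inactive
o2: d²=130 > ρ²=39 → inactive
o3: d²=5 ≤ ρ²=39; F_rep = 24·(-2,-1)/5² = (-1.9200,-0.9600)
F = F_att + ΣF_rep = (-11.9200,-3.4600)
Δp = p'−p = (-0.5960,-0.1730); α = Δx/Fx = (-149/250) / (-298/25) = 1/20
check: Δy/Fy = (-173/1000) / (-173/50) = 1/20 ✓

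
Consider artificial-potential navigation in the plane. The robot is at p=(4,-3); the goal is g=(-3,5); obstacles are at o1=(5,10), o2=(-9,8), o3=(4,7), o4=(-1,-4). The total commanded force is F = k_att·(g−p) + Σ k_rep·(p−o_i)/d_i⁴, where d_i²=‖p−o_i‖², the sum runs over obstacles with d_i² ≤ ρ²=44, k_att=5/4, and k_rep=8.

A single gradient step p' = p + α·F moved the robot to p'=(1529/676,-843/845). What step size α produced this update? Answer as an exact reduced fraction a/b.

F_att = 5/4·(g−p) = 5/4·(-7,8) = (-8.7500,10.0000)
o1: d²=170 > ρ²=44 → inactive
o2: d²=290 > ρ²=44 → inactive
o3: d²=100 > ρ²=44 → inactive
o4: d²=26 ≤ ρ²=44; F_rep = 8·(5,1)/26² = (0.0592,0.0118)
F = F_att + ΣF_rep = (-8.6908,10.0118)
Δp = p'−p = (-1.7382,2.0024); α = Δx/Fx = (-1175/676) / (-5875/676) = 1/5
check: Δy/Fy = (1692/845) / (1692/169) = 1/5 ✓

α = 1/5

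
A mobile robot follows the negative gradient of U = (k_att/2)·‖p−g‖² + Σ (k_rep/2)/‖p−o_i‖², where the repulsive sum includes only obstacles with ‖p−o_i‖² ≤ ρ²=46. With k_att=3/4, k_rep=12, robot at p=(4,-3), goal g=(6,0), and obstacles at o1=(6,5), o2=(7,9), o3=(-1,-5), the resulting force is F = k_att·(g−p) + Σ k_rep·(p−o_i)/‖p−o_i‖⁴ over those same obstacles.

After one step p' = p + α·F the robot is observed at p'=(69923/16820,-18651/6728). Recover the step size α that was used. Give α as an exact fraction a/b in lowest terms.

F_att = 3/4·(g−p) = 3/4·(2,3) = (1.5000,2.2500)
o1: d²=68 > ρ²=46 → inactive
o2: d²=153 > ρ²=46 → inactive
o3: d²=29 ≤ ρ²=46; F_rep = 12·(5,2)/29² = (0.0713,0.0285)
F = F_att + ΣF_rep = (1.5713,2.2785)
Δp = p'−p = (0.1571,0.2279); α = Δx/Fx = (2643/16820) / (2643/1682) = 1/10
check: Δy/Fy = (1533/6728) / (7665/3364) = 1/10 ✓

α = 1/10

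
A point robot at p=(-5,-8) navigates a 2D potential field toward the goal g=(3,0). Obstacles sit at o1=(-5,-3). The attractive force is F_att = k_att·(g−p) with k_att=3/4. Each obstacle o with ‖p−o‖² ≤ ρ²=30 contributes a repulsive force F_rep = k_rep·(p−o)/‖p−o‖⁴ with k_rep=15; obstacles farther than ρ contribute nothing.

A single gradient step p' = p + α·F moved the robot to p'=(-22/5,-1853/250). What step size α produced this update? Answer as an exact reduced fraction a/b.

F_att = 3/4·(g−p) = 3/4·(8,8) = (6.0000,6.0000)
o1: d²=25 ≤ ρ²=30; F_rep = 15·(0,-5)/25² = (0.0000,-0.1200)
F = F_att + ΣF_rep = (6.0000,5.8800)
Δp = p'−p = (0.6000,0.5880); α = Δx/Fx = (3/5) / (6) = 1/10
check: Δy/Fy = (147/250) / (147/25) = 1/10 ✓

α = 1/10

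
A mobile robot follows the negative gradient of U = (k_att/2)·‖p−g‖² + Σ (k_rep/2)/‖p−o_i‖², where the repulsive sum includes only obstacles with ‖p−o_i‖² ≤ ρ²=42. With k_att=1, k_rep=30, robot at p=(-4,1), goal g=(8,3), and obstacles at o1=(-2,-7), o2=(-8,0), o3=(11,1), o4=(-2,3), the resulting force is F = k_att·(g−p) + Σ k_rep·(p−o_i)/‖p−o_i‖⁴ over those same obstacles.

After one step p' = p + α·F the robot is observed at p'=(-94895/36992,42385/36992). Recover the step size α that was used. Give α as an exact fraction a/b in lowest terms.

F_att = 1·(g−p) = 1·(12,2) = (12.0000,2.0000)
o1: d²=68 > ρ²=42 → inactive
o2: d²=17 ≤ ρ²=42; F_rep = 30·(4,1)/17² = (0.4152,0.1038)
o3: d²=225 > ρ²=42 → inactive
o4: d²=8 ≤ ρ²=42; F_rep = 30·(-2,-2)/8² = (-0.9375,-0.9375)
F = F_att + ΣF_rep = (11.4777,1.1663)
Δp = p'−p = (1.4347,0.1458); α = Δx/Fx = (53073/36992) / (53073/4624) = 1/8
check: Δy/Fy = (5393/36992) / (5393/4624) = 1/8 ✓

α = 1/8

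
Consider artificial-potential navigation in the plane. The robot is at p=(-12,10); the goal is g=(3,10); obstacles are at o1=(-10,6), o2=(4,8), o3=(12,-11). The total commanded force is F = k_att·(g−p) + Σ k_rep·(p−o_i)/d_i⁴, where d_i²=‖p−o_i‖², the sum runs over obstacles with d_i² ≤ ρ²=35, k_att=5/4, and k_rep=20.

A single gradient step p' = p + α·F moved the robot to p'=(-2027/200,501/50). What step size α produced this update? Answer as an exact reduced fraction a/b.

α = 1/10

F_att = 5/4·(g−p) = 5/4·(15,0) = (18.7500,0.0000)
o1: d²=20 ≤ ρ²=35; F_rep = 20·(-2,4)/20² = (-0.1000,0.2000)
o2: d²=260 > ρ²=35 → inactive
o3: d²=1017 > ρ²=35 → inactive
F = F_att + ΣF_rep = (18.6500,0.2000)
Δp = p'−p = (1.8650,0.0200); α = Δx/Fx = (373/200) / (373/20) = 1/10
check: Δy/Fy = (1/50) / (1/5) = 1/10 ✓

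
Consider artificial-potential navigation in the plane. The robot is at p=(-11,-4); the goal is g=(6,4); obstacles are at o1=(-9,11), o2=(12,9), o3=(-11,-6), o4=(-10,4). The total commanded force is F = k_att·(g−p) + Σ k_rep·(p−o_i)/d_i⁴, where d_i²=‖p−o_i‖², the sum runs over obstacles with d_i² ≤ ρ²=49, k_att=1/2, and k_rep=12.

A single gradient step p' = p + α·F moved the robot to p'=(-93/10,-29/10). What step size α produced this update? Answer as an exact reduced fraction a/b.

F_att = 1/2·(g−p) = 1/2·(17,8) = (8.5000,4.0000)
o1: d²=229 > ρ²=49 → inactive
o2: d²=698 > ρ²=49 → inactive
o3: d²=4 ≤ ρ²=49; F_rep = 12·(0,2)/4² = (0.0000,1.5000)
o4: d²=65 > ρ²=49 → inactive
F = F_att + ΣF_rep = (8.5000,5.5000)
Δp = p'−p = (1.7000,1.1000); α = Δx/Fx = (17/10) / (17/2) = 1/5
check: Δy/Fy = (11/10) / (11/2) = 1/5 ✓

α = 1/5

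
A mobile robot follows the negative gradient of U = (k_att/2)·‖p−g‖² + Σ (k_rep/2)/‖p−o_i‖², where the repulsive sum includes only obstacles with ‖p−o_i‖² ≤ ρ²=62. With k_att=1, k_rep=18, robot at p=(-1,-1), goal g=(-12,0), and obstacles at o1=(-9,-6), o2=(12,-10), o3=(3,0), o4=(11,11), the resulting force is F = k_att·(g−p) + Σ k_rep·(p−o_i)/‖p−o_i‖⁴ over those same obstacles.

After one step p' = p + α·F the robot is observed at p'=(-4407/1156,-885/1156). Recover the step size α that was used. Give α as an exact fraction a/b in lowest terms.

α = 1/4

F_att = 1·(g−p) = 1·(-11,1) = (-11.0000,1.0000)
o1: d²=89 > ρ²=62 → inactive
o2: d²=250 > ρ²=62 → inactive
o3: d²=17 ≤ ρ²=62; F_rep = 18·(-4,-1)/17² = (-0.2491,-0.0623)
o4: d²=288 > ρ²=62 → inactive
F = F_att + ΣF_rep = (-11.2491,0.9377)
Δp = p'−p = (-2.8123,0.2344); α = Δx/Fx = (-3251/1156) / (-3251/289) = 1/4
check: Δy/Fy = (271/1156) / (271/289) = 1/4 ✓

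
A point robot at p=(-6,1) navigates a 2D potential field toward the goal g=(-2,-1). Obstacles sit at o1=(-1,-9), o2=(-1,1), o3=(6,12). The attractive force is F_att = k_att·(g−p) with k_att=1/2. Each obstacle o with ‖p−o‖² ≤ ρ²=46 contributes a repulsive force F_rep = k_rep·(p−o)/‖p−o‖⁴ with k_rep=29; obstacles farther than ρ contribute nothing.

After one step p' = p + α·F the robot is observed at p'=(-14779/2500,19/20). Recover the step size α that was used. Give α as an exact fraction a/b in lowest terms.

F_att = 1/2·(g−p) = 1/2·(4,-2) = (2.0000,-1.0000)
o1: d²=125 > ρ²=46 → inactive
o2: d²=25 ≤ ρ²=46; F_rep = 29·(-5,0)/25² = (-0.2320,0.0000)
o3: d²=265 > ρ²=46 → inactive
F = F_att + ΣF_rep = (1.7680,-1.0000)
Δp = p'−p = (0.0884,-0.0500); α = Δx/Fx = (221/2500) / (221/125) = 1/20
check: Δy/Fy = (-1/20) / (-1) = 1/20 ✓

α = 1/20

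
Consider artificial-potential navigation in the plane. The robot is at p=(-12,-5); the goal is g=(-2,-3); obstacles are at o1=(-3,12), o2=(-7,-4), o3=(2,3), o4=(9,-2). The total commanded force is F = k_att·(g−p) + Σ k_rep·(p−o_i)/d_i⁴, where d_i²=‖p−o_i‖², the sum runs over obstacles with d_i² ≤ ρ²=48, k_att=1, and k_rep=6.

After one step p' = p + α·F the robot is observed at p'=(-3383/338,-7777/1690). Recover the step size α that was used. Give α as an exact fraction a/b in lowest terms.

α = 1/5

F_att = 1·(g−p) = 1·(10,2) = (10.0000,2.0000)
o1: d²=370 > ρ²=48 → inactive
o2: d²=26 ≤ ρ²=48; F_rep = 6·(-5,-1)/26² = (-0.0444,-0.0089)
o3: d²=260 > ρ²=48 → inactive
o4: d²=450 > ρ²=48 → inactive
F = F_att + ΣF_rep = (9.9556,1.9911)
Δp = p'−p = (1.9911,0.3982); α = Δx/Fx = (673/338) / (3365/338) = 1/5
check: Δy/Fy = (673/1690) / (673/338) = 1/5 ✓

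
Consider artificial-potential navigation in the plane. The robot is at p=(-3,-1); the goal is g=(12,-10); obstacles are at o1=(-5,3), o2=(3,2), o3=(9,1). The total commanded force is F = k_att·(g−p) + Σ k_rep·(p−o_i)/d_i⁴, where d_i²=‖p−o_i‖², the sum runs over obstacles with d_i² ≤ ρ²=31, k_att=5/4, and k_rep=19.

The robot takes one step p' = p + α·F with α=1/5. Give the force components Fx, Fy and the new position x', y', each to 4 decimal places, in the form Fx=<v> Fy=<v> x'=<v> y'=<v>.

Fx=18.8450 Fy=-11.4400 x'=0.7690 y'=-3.2880

F_att = 5/4·(g−p) = 5/4·(15,-9) = (18.7500,-11.2500)
o1: d²=20 ≤ ρ²=31; F_rep = 19·(2,-4)/20² = (0.0950,-0.1900)
o2: d²=45 > ρ²=31 → inactive
o3: d²=148 > ρ²=31 → inactive
F = F_att + ΣF_rep = (18.8450,-11.4400)
p' = p + 1/5·F = (0.7690,-3.2880)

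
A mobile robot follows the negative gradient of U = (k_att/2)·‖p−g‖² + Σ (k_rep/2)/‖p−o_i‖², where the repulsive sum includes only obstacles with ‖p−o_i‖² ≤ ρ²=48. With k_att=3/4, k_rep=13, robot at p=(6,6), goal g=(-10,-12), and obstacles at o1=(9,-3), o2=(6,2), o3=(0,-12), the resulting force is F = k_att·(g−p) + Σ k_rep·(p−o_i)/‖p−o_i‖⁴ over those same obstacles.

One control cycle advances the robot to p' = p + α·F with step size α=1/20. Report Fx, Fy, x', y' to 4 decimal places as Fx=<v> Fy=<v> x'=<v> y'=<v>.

F_att = 3/4·(g−p) = 3/4·(-16,-18) = (-12.0000,-13.5000)
o1: d²=90 > ρ²=48 → inactive
o2: d²=16 ≤ ρ²=48; F_rep = 13·(0,4)/16² = (0.0000,0.2031)
o3: d²=360 > ρ²=48 → inactive
F = F_att + ΣF_rep = (-12.0000,-13.2969)
p' = p + 1/20·F = (5.4000,5.3352)

Fx=-12.0000 Fy=-13.2969 x'=5.4000 y'=5.3352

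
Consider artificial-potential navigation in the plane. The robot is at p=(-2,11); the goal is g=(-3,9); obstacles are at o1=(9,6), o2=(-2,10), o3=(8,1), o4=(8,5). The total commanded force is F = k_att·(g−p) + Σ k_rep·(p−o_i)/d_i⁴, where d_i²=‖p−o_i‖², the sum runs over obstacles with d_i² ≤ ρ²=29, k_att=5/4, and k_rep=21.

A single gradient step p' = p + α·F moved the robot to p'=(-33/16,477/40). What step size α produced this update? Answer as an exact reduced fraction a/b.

F_att = 5/4·(g−p) = 5/4·(-1,-2) = (-1.2500,-2.5000)
o1: d²=146 > ρ²=29 → inactive
o2: d²=1 ≤ ρ²=29; F_rep = 21·(0,1)/1² = (0.0000,21.0000)
o3: d²=200 > ρ²=29 → inactive
o4: d²=136 > ρ²=29 → inactive
F = F_att + ΣF_rep = (-1.2500,18.5000)
Δp = p'−p = (-0.0625,0.9250); α = Δx/Fx = (-1/16) / (-5/4) = 1/20
check: Δy/Fy = (37/40) / (37/2) = 1/20 ✓

α = 1/20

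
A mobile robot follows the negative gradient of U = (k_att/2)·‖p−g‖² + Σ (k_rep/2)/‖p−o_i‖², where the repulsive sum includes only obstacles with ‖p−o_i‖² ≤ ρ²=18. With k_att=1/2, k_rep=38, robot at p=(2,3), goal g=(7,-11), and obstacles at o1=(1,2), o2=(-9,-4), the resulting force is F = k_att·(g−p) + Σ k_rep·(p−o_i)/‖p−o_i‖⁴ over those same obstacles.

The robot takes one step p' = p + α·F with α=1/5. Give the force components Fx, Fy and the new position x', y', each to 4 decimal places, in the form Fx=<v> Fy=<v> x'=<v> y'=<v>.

Fx=12.0000 Fy=2.5000 x'=4.4000 y'=3.5000

F_att = 1/2·(g−p) = 1/2·(5,-14) = (2.5000,-7.0000)
o1: d²=2 ≤ ρ²=18; F_rep = 38·(1,1)/2² = (9.5000,9.5000)
o2: d²=170 > ρ²=18 → inactive
F = F_att + ΣF_rep = (12.0000,2.5000)
p' = p + 1/5·F = (4.4000,3.5000)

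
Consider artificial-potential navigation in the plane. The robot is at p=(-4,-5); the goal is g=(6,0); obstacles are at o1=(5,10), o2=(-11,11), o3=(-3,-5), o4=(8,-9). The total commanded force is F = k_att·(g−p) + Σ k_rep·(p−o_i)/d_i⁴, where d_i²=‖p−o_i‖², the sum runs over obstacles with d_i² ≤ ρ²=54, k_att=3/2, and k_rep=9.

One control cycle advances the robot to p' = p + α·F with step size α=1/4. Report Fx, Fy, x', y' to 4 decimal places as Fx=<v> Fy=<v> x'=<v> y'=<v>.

F_att = 3/2·(g−p) = 3/2·(10,5) = (15.0000,7.5000)
o1: d²=306 > ρ²=54 → inactive
o2: d²=305 > ρ²=54 → inactive
o3: d²=1 ≤ ρ²=54; F_rep = 9·(-1,0)/1² = (-9.0000,0.0000)
o4: d²=160 > ρ²=54 → inactive
F = F_att + ΣF_rep = (6.0000,7.5000)
p' = p + 1/4·F = (-2.5000,-3.1250)

Fx=6.0000 Fy=7.5000 x'=-2.5000 y'=-3.1250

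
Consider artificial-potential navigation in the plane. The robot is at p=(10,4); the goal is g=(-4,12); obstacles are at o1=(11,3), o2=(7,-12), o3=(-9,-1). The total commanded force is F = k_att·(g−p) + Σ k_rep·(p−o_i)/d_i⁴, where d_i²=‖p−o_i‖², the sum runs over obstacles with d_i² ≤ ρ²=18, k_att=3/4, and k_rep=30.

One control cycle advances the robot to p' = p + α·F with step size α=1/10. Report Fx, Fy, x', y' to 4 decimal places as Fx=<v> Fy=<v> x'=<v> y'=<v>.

Fx=-18.0000 Fy=13.5000 x'=8.2000 y'=5.3500

F_att = 3/4·(g−p) = 3/4·(-14,8) = (-10.5000,6.0000)
o1: d²=2 ≤ ρ²=18; F_rep = 30·(-1,1)/2² = (-7.5000,7.5000)
o2: d²=265 > ρ²=18 → inactive
o3: d²=386 > ρ²=18 → inactive
F = F_att + ΣF_rep = (-18.0000,13.5000)
p' = p + 1/10·F = (8.2000,5.3500)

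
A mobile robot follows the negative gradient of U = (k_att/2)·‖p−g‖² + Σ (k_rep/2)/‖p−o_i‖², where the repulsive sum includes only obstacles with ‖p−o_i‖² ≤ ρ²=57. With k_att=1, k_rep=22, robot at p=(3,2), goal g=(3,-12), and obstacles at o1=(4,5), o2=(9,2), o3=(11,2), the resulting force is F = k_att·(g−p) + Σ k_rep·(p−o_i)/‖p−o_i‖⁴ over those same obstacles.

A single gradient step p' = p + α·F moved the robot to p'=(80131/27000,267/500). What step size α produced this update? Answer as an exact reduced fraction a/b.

α = 1/10

F_att = 1·(g−p) = 1·(0,-14) = (0.0000,-14.0000)
o1: d²=10 ≤ ρ²=57; F_rep = 22·(-1,-3)/10² = (-0.2200,-0.6600)
o2: d²=36 ≤ ρ²=57; F_rep = 22·(-6,0)/36² = (-0.1019,0.0000)
o3: d²=64 > ρ²=57 → inactive
F = F_att + ΣF_rep = (-0.3219,-14.6600)
Δp = p'−p = (-0.0322,-1.4660); α = Δx/Fx = (-869/27000) / (-869/2700) = 1/10
check: Δy/Fy = (-733/500) / (-733/50) = 1/10 ✓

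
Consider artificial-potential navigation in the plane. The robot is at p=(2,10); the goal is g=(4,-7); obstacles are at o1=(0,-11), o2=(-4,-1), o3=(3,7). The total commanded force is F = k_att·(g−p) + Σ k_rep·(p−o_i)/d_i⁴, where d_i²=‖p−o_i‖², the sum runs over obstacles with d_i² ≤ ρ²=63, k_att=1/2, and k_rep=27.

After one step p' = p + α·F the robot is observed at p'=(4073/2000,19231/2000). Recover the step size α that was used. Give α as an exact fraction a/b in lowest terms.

α = 1/20

F_att = 1/2·(g−p) = 1/2·(2,-17) = (1.0000,-8.5000)
o1: d²=445 > ρ²=63 → inactive
o2: d²=157 > ρ²=63 → inactive
o3: d²=10 ≤ ρ²=63; F_rep = 27·(-1,3)/10² = (-0.2700,0.8100)
F = F_att + ΣF_rep = (0.7300,-7.6900)
Δp = p'−p = (0.0365,-0.3845); α = Δx/Fx = (73/2000) / (73/100) = 1/20
check: Δy/Fy = (-769/2000) / (-769/100) = 1/20 ✓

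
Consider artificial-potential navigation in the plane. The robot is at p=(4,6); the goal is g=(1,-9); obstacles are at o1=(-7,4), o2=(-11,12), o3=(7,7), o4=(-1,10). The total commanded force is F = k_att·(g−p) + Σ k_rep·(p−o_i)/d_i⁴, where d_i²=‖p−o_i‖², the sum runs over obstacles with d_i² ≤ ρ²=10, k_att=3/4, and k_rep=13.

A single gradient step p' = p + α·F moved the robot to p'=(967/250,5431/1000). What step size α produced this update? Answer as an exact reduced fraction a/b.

F_att = 3/4·(g−p) = 3/4·(-3,-15) = (-2.2500,-11.2500)
o1: d²=125 > ρ²=10 → inactive
o2: d²=261 > ρ²=10 → inactive
o3: d²=10 ≤ ρ²=10; F_rep = 13·(-3,-1)/10² = (-0.3900,-0.1300)
o4: d²=41 > ρ²=10 → inactive
F = F_att + ΣF_rep = (-2.6400,-11.3800)
Δp = p'−p = (-0.1320,-0.5690); α = Δx/Fx = (-33/250) / (-66/25) = 1/20
check: Δy/Fy = (-569/1000) / (-569/50) = 1/20 ✓

α = 1/20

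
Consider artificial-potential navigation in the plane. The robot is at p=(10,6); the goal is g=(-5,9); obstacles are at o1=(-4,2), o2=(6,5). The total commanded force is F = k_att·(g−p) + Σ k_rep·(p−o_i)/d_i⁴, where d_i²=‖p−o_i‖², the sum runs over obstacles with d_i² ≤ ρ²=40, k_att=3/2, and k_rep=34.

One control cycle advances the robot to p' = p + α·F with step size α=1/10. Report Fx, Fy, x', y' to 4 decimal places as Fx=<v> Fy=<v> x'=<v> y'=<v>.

F_att = 3/2·(g−p) = 3/2·(-15,3) = (-22.5000,4.5000)
o1: d²=212 > ρ²=40 → inactive
o2: d²=17 ≤ ρ²=40; F_rep = 34·(4,1)/17² = (0.4706,0.1176)
F = F_att + ΣF_rep = (-22.0294,4.6176)
p' = p + 1/10·F = (7.7971,6.4618)

Fx=-22.0294 Fy=4.6176 x'=7.7971 y'=6.4618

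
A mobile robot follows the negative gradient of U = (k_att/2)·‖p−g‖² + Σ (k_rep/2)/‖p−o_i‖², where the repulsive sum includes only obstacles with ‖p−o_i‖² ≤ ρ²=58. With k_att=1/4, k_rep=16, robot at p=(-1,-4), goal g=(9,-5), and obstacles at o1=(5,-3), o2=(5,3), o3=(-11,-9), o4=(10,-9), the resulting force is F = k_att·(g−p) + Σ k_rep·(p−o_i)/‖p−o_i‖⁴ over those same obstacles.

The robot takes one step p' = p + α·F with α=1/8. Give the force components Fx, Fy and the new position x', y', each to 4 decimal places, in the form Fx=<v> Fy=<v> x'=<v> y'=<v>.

Fx=2.4299 Fy=-0.2617 x'=-0.6963 y'=-4.0327

F_att = 1/4·(g−p) = 1/4·(10,-1) = (2.5000,-0.2500)
o1: d²=37 ≤ ρ²=58; F_rep = 16·(-6,-1)/37² = (-0.0701,-0.0117)
o2: d²=85 > ρ²=58 → inactive
o3: d²=125 > ρ²=58 → inactive
o4: d²=146 > ρ²=58 → inactive
F = F_att + ΣF_rep = (2.4299,-0.2617)
p' = p + 1/8·F = (-0.6963,-4.0327)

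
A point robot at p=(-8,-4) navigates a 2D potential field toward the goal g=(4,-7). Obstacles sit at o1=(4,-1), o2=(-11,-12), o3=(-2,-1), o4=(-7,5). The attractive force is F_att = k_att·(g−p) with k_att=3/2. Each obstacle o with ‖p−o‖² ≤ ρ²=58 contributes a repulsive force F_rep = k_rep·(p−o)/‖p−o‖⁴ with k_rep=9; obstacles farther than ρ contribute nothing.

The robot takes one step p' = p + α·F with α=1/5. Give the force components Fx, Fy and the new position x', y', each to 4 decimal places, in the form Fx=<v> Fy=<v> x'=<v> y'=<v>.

Fx=17.9733 Fy=-4.5133 x'=-4.4053 y'=-4.9027

F_att = 3/2·(g−p) = 3/2·(12,-3) = (18.0000,-4.5000)
o1: d²=153 > ρ²=58 → inactive
o2: d²=73 > ρ²=58 → inactive
o3: d²=45 ≤ ρ²=58; F_rep = 9·(-6,-3)/45² = (-0.0267,-0.0133)
o4: d²=82 > ρ²=58 → inactive
F = F_att + ΣF_rep = (17.9733,-4.5133)
p' = p + 1/5·F = (-4.4053,-4.9027)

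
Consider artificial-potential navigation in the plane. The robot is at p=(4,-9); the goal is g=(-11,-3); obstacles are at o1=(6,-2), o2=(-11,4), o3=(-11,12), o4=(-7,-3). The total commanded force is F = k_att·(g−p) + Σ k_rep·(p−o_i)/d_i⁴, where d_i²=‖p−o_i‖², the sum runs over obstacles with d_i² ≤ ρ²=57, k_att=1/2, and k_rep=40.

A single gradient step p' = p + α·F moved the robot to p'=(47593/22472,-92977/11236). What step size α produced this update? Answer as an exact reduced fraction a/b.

F_att = 1/2·(g−p) = 1/2·(-15,6) = (-7.5000,3.0000)
o1: d²=53 ≤ ρ²=57; F_rep = 40·(-2,-7)/53² = (-0.0285,-0.0997)
o2: d²=394 > ρ²=57 → inactive
o3: d²=666 > ρ²=57 → inactive
o4: d²=157 > ρ²=57 → inactive
F = F_att + ΣF_rep = (-7.5285,2.9003)
Δp = p'−p = (-1.8821,0.7251); α = Δx/Fx = (-42295/22472) / (-42295/5618) = 1/4
check: Δy/Fy = (8147/11236) / (8147/2809) = 1/4 ✓

α = 1/4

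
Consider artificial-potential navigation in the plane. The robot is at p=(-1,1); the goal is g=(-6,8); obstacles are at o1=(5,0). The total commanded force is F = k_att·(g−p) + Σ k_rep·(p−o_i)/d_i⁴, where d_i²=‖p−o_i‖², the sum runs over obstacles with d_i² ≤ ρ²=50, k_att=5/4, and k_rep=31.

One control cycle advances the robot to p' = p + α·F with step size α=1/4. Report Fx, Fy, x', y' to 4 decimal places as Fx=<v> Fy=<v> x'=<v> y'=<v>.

F_att = 5/4·(g−p) = 5/4·(-5,7) = (-6.2500,8.7500)
o1: d²=37 ≤ ρ²=50; F_rep = 31·(-6,1)/37² = (-0.1359,0.0226)
F = F_att + ΣF_rep = (-6.3859,8.7726)
p' = p + 1/4·F = (-2.5965,3.1932)

Fx=-6.3859 Fy=8.7726 x'=-2.5965 y'=3.1932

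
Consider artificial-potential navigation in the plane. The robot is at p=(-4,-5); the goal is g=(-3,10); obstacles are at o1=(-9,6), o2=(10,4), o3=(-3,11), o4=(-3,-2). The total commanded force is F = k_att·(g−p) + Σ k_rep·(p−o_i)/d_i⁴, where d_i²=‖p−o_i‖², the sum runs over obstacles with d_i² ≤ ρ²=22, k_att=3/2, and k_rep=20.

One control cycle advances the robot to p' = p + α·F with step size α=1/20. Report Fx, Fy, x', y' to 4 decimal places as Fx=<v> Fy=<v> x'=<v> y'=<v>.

Fx=1.3000 Fy=21.9000 x'=-3.9350 y'=-3.9050

F_att = 3/2·(g−p) = 3/2·(1,15) = (1.5000,22.5000)
o1: d²=146 > ρ²=22 → inactive
o2: d²=277 > ρ²=22 → inactive
o3: d²=257 > ρ²=22 → inactive
o4: d²=10 ≤ ρ²=22; F_rep = 20·(-1,-3)/10² = (-0.2000,-0.6000)
F = F_att + ΣF_rep = (1.3000,21.9000)
p' = p + 1/20·F = (-3.9350,-3.9050)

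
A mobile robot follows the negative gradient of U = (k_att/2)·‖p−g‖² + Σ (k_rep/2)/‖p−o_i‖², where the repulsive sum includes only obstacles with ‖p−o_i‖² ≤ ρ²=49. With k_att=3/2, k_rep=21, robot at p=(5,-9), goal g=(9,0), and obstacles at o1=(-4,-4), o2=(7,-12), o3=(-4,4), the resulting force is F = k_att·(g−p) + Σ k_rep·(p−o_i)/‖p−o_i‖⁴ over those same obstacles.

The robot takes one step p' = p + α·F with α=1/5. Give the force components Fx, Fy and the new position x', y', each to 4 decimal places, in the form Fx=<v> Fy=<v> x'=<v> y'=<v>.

Fx=5.7515 Fy=13.8728 x'=6.1503 y'=-6.2254

F_att = 3/2·(g−p) = 3/2·(4,9) = (6.0000,13.5000)
o1: d²=106 > ρ²=49 → inactive
o2: d²=13 ≤ ρ²=49; F_rep = 21·(-2,3)/13² = (-0.2485,0.3728)
o3: d²=250 > ρ²=49 → inactive
F = F_att + ΣF_rep = (5.7515,13.8728)
p' = p + 1/5·F = (6.1503,-6.2254)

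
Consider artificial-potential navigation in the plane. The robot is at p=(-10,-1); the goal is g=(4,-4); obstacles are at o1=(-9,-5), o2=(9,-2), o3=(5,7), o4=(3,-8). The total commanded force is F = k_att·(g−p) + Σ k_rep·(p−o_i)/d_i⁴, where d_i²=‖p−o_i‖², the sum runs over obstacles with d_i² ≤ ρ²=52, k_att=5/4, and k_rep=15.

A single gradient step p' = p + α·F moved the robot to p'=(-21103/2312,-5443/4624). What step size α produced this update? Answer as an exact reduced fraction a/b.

α = 1/20

F_att = 5/4·(g−p) = 5/4·(14,-3) = (17.5000,-3.7500)
o1: d²=17 ≤ ρ²=52; F_rep = 15·(-1,4)/17² = (-0.0519,0.2076)
o2: d²=362 > ρ²=52 → inactive
o3: d²=289 > ρ²=52 → inactive
o4: d²=218 > ρ²=52 → inactive
F = F_att + ΣF_rep = (17.4481,-3.5424)
Δp = p'−p = (0.8724,-0.1771); α = Δx/Fx = (2017/2312) / (10085/578) = 1/20
check: Δy/Fy = (-819/4624) / (-4095/1156) = 1/20 ✓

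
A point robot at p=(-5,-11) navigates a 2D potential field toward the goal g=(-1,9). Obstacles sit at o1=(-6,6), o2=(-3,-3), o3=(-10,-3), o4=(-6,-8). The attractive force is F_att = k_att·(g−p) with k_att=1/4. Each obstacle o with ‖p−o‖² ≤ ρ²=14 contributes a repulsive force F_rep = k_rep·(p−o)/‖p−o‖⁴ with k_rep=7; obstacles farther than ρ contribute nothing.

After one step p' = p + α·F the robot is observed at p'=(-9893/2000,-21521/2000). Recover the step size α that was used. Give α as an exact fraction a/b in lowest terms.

F_att = 1/4·(g−p) = 1/4·(4,20) = (1.0000,5.0000)
o1: d²=290 > ρ²=14 → inactive
o2: d²=68 > ρ²=14 → inactive
o3: d²=89 > ρ²=14 → inactive
o4: d²=10 ≤ ρ²=14; F_rep = 7·(1,-3)/10² = (0.0700,-0.2100)
F = F_att + ΣF_rep = (1.0700,4.7900)
Δp = p'−p = (0.0535,0.2395); α = Δx/Fx = (107/2000) / (107/100) = 1/20
check: Δy/Fy = (479/2000) / (479/100) = 1/20 ✓

α = 1/20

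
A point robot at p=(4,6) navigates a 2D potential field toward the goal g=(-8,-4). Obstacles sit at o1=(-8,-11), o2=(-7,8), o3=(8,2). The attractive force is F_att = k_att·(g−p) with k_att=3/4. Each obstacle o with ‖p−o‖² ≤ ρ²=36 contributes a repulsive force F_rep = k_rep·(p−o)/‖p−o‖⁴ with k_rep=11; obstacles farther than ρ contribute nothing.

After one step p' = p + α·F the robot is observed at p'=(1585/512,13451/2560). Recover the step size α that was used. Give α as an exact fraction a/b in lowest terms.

α = 1/10

F_att = 3/4·(g−p) = 3/4·(-12,-10) = (-9.0000,-7.5000)
o1: d²=433 > ρ²=36 → inactive
o2: d²=125 > ρ²=36 → inactive
o3: d²=32 ≤ ρ²=36; F_rep = 11·(-4,4)/32² = (-0.0430,0.0430)
F = F_att + ΣF_rep = (-9.0430,-7.4570)
Δp = p'−p = (-0.9043,-0.7457); α = Δx/Fx = (-463/512) / (-2315/256) = 1/10
check: Δy/Fy = (-1909/2560) / (-1909/256) = 1/10 ✓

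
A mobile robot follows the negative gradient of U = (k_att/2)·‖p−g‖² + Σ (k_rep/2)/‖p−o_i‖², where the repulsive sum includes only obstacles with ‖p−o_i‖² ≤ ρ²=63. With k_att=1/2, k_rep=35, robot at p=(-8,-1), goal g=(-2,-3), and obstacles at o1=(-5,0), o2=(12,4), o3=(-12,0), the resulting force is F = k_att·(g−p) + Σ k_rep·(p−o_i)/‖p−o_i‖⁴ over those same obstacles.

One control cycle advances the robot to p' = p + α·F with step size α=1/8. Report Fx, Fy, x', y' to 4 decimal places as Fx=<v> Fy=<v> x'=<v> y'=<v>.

F_att = 1/2·(g−p) = 1/2·(6,-2) = (3.0000,-1.0000)
o1: d²=10 ≤ ρ²=63; F_rep = 35·(-3,-1)/10² = (-1.0500,-0.3500)
o2: d²=425 > ρ²=63 → inactive
o3: d²=17 ≤ ρ²=63; F_rep = 35·(4,-1)/17² = (0.4844,-0.1211)
F = F_att + ΣF_rep = (2.4344,-1.4711)
p' = p + 1/8·F = (-7.6957,-1.1839)

Fx=2.4344 Fy=-1.4711 x'=-7.6957 y'=-1.1839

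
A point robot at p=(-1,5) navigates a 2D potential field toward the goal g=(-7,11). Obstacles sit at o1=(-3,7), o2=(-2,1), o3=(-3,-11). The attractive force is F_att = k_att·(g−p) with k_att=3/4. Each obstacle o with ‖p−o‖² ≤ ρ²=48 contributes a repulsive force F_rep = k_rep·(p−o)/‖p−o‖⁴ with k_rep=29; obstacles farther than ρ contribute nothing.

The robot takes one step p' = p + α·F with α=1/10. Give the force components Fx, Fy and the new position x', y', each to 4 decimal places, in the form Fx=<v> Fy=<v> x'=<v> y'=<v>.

F_att = 3/4·(g−p) = 3/4·(-6,6) = (-4.5000,4.5000)
o1: d²=8 ≤ ρ²=48; F_rep = 29·(2,-2)/8² = (0.9062,-0.9062)
o2: d²=17 ≤ ρ²=48; F_rep = 29·(1,4)/17² = (0.1003,0.4014)
o3: d²=260 > ρ²=48 → inactive
F = F_att + ΣF_rep = (-3.4934,3.9951)
p' = p + 1/10·F = (-1.3493,5.3995)

Fx=-3.4934 Fy=3.9951 x'=-1.3493 y'=5.3995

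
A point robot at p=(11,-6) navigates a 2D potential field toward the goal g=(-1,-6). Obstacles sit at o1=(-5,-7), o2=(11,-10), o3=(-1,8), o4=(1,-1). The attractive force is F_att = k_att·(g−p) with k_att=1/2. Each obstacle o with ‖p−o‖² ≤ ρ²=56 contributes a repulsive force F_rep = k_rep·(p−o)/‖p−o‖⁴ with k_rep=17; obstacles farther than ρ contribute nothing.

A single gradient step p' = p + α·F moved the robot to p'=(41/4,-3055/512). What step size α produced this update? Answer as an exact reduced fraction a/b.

α = 1/8

F_att = 1/2·(g−p) = 1/2·(-12,0) = (-6.0000,0.0000)
o1: d²=257 > ρ²=56 → inactive
o2: d²=16 ≤ ρ²=56; F_rep = 17·(0,4)/16² = (0.0000,0.2656)
o3: d²=340 > ρ²=56 → inactive
o4: d²=125 > ρ²=56 → inactive
F = F_att + ΣF_rep = (-6.0000,0.2656)
Δp = p'−p = (-0.7500,0.0332); α = Δx/Fx = (-3/4) / (-6) = 1/8
check: Δy/Fy = (17/512) / (17/64) = 1/8 ✓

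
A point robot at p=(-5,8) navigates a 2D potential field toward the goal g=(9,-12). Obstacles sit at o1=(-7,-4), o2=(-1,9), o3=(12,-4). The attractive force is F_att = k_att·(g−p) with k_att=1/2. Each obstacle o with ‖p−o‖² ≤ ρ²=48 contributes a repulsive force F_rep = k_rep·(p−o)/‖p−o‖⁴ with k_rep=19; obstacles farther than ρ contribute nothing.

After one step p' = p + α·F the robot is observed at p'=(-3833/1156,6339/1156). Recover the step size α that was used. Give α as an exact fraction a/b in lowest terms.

F_att = 1/2·(g−p) = 1/2·(14,-20) = (7.0000,-10.0000)
o1: d²=148 > ρ²=48 → inactive
o2: d²=17 ≤ ρ²=48; F_rep = 19·(-4,-1)/17² = (-0.2630,-0.0657)
o3: d²=433 > ρ²=48 → inactive
F = F_att + ΣF_rep = (6.7370,-10.0657)
Δp = p'−p = (1.6843,-2.5164); α = Δx/Fx = (1947/1156) / (1947/289) = 1/4
check: Δy/Fy = (-2909/1156) / (-2909/289) = 1/4 ✓

α = 1/4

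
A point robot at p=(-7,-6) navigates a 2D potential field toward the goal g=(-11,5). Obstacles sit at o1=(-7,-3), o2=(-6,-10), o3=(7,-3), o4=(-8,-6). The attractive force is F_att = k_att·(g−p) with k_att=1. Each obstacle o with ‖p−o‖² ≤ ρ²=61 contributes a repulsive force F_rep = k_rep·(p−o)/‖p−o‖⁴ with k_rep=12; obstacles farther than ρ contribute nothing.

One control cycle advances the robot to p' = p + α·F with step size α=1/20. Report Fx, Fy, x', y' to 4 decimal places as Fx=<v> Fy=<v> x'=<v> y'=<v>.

Fx=7.9585 Fy=10.7216 x'=-6.6021 y'=-5.4639

F_att = 1·(g−p) = 1·(-4,11) = (-4.0000,11.0000)
o1: d²=9 ≤ ρ²=61; F_rep = 12·(0,-3)/9² = (0.0000,-0.4444)
o2: d²=17 ≤ ρ²=61; F_rep = 12·(-1,4)/17² = (-0.0415,0.1661)
o3: d²=205 > ρ²=61 → inactive
o4: d²=1 ≤ ρ²=61; F_rep = 12·(1,0)/1² = (12.0000,0.0000)
F = F_att + ΣF_rep = (7.9585,10.7216)
p' = p + 1/20·F = (-6.6021,-5.4639)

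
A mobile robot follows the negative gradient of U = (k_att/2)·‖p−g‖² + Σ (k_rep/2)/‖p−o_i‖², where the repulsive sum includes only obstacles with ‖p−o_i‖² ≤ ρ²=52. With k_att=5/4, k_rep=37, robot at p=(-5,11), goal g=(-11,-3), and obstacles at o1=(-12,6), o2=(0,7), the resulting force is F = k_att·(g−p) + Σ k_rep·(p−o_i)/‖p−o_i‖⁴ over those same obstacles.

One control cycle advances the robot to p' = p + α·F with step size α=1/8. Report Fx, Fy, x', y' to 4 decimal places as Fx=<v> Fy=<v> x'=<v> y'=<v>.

F_att = 5/4·(g−p) = 5/4·(-6,-14) = (-7.5000,-17.5000)
o1: d²=74 > ρ²=52 → inactive
o2: d²=41 ≤ ρ²=52; F_rep = 37·(-5,4)/41² = (-0.1101,0.0880)
F = F_att + ΣF_rep = (-7.6101,-17.4120)
p' = p + 1/8·F = (-5.9513,8.8235)

Fx=-7.6101 Fy=-17.4120 x'=-5.9513 y'=8.8235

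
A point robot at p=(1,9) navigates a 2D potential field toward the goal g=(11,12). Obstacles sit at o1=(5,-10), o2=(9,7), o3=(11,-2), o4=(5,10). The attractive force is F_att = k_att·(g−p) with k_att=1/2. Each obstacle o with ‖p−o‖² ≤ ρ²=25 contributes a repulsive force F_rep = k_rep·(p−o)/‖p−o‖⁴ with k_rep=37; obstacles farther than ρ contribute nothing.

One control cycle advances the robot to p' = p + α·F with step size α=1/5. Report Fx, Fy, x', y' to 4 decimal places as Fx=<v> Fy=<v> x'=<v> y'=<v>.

F_att = 1/2·(g−p) = 1/2·(10,3) = (5.0000,1.5000)
o1: d²=377 > ρ²=25 → inactive
o2: d²=68 > ρ²=25 → inactive
o3: d²=221 > ρ²=25 → inactive
o4: d²=17 ≤ ρ²=25; F_rep = 37·(-4,-1)/17² = (-0.5121,-0.1280)
F = F_att + ΣF_rep = (4.4879,1.3720)
p' = p + 1/5·F = (1.8976,9.2744)

Fx=4.4879 Fy=1.3720 x'=1.8976 y'=9.2744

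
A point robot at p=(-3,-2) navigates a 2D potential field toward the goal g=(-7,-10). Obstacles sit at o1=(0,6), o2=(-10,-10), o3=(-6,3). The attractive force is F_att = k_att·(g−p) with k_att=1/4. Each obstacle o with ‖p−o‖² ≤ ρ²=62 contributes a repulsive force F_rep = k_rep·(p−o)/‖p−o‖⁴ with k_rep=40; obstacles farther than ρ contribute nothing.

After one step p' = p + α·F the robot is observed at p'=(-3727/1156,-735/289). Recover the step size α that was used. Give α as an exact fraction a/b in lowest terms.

F_att = 1/4·(g−p) = 1/4·(-4,-8) = (-1.0000,-2.0000)
o1: d²=73 > ρ²=62 → inactive
o2: d²=113 > ρ²=62 → inactive
o3: d²=34 ≤ ρ²=62; F_rep = 40·(3,-5)/34² = (0.1038,-0.1730)
F = F_att + ΣF_rep = (-0.8962,-2.1730)
Δp = p'−p = (-0.2240,-0.5433); α = Δx/Fx = (-259/1156) / (-259/289) = 1/4
check: Δy/Fy = (-157/289) / (-628/289) = 1/4 ✓

α = 1/4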